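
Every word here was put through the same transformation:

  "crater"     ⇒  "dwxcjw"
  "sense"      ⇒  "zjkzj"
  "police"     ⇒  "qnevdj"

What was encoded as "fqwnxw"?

uproar

c(2)→d(3) and r(17)→w(22) fit y≡3x+23 (mod 26); the inverse of 3 mod 26 is 9. Treating letters as 0–25, the rule is x ↦ 3x + 23 (mod 26).
Reversing it on fqwnxw: f(5)→9·(5−23)≡20=u; q(16)→9·(16−23)≡15=p; w(22)→9·(22−23)≡17=r; n(13)→9·(13−23)≡14=o; x(23)→9·(23−23)≡0=a; w(22)→9·(22−23)≡17=r (all mod 26).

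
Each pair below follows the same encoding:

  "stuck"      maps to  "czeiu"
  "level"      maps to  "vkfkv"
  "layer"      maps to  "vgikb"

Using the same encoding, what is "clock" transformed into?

Shifts by position in stuck: pos 0: s→c (+10), pos 1: t→z (+6), pos 2: u→e (+10), pos 3: c→i (+6) — repeating every 2. The shifts repeat in a cycle of length 2: positions 0,1,… shift by +10, +6, then the pattern repeats.
On clock: c+10=m, l+6=r, o+10=y, c+6=i, k+10=u.

mryiu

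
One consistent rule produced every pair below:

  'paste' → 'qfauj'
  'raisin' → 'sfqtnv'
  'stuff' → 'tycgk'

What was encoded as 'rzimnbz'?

Shifts by position in paste: pos 0: p→q (+1), pos 1: a→f (+5), pos 2: s→a (+8), pos 3: t→u (+1), pos 4: e→j (+5) — repeating every 3. A repeating key of period 3 is used — shifts +1, +5, +8 over and over.
Reversing it on rzimnbz: r−1=q, z−5=u, i−8=a, m−1=l, n−5=i, b−8=t, z−1=y.

quality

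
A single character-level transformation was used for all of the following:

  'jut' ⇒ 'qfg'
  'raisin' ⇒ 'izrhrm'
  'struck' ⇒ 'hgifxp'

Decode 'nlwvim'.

modern

Each pair mirrors across the alphabet (j↔q, u↔f, t↔g): positions sum to 25. Letters are reflected about the middle of the alphabet (position → 25−position): Atbash.
Reversing it on nlwvim: n↔m, l↔o, w↔d, v↔e, i↔r, m↔n.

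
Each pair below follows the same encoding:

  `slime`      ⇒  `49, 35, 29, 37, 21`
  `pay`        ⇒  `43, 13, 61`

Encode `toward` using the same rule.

With a=1..z=26, the number is 2·pos + 11.
For toward: t=20→51, o=15→41, w=23→57, a=1→13, r=18→47, d=4→19.

51, 41, 57, 13, 47, 19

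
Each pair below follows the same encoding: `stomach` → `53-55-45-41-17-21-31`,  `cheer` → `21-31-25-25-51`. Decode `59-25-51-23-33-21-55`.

verdict

s(#19)→53 and t(#20)→55: differences scale by 2, so n = 2·pos + 15. Each letter becomes 2×(its alphabet position, a=1..z=26) + 15.
Decoding 59-25-51-23-33-21-55: 59→(59−15)÷2=22=v, 25→(25−15)÷2=5=e, 51→(51−15)÷2=18=r, 23→(23−15)÷2=4=d, 33→(33−15)÷2=9=i, 21→(21−15)÷2=3=c, 55→(55−15)÷2=20=t.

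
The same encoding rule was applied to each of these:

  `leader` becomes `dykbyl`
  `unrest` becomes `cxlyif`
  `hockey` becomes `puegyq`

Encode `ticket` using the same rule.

l(11)→d(3) and e(4)→y(24) fit y≡23x+10 (mod 26); the inverse of 23 mod 26 is 17. Treating letters as 0–25, the rule is x ↦ 23x + 10 (mod 26).
On ticket: t(19)→23·19+10≡5=f; i(8)→23·8+10≡12=m; c(2)→23·2+10≡4=e; k(10)→23·10+10≡6=g; e(4)→23·4+10≡24=y; t(19)→23·19+10≡5=f (all mod 26).

fmegyf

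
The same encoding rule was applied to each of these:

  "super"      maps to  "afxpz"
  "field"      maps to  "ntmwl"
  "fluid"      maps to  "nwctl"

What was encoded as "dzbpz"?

voter

It's a Vigenère-style cipher with numeric key [8,11]: position i shifts by key[i mod 2].
Reversing it on dzbpz: d−8=v, z−11=o, b−8=t, p−11=e, z−8=r.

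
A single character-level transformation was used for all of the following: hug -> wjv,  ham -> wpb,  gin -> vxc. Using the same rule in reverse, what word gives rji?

Compare letters: h→w is +15, u→j is +15, g→v is +15 — a constant shift. Each letter is shifted forward by 15 in the alphabet (a Caesar shift of +15).
Decoding rji: r−15=c, j−15=u, i−15=t.

cut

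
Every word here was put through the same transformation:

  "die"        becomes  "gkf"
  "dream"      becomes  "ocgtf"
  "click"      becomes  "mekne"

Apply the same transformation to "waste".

gvucy

The output letters match the input read backwards, each shifted +2: die reversed is eid. Read the word backwards and shift each letter +2.
On waste: reverse → etsaw; then shift: e+2=g, t+2=v, s+2=u, a+2=c, w+2=y.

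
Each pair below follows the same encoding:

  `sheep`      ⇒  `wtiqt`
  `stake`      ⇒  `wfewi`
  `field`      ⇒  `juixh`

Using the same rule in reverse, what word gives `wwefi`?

skate

It's a Vigenère-style cipher with numeric key [4,12]: position i shifts by key[i mod 2].
Reversing it on wwefi: w−4=s, w−12=k, e−4=a, f−12=t, i−4=e.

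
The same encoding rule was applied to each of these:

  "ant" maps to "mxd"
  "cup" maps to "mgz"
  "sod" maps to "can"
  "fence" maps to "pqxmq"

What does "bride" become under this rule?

Vowels shift forward by 12 and consonants shift forward by 10.
On bride: b(cons)+10=l, r(cons)+10=b, i(vowel)+12=u, d(cons)+10=n, e(vowel)+12=q.

lbunq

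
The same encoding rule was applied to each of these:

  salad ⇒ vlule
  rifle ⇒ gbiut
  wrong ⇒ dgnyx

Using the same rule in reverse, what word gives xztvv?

guess

s(18)→v(21) and a(0)→l(11) fit y≡15x+11 (mod 26); the inverse of 15 mod 26 is 7. Treating letters as 0–25, the rule is x ↦ 15x + 11 (mod 26).
Decoding xztvv: x(23)→7·(23−11)≡6=g; z(25)→7·(25−11)≡20=u; t(19)→7·(19−11)≡4=e; v(21)→7·(21−11)≡18=s; v(21)→7·(21−11)≡18=s (all mod 26).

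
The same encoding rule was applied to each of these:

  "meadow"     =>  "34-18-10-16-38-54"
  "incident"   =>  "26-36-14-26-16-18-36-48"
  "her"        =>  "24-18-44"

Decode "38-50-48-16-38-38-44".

outdoor

m(#13)→34 and e(#5)→18: differences scale by 2, so n = 2·pos + 8. The formula is n = 2×(alphabet index, a=1) + 8.
Undoing it on 38-50-48-16-38-38-44: 38→(38−8)÷2=15=o, 50→(50−8)÷2=21=u, 48→(48−8)÷2=20=t, 16→(16−8)÷2=4=d, 38→(38−8)÷2=15=o, 38→(38−8)÷2=15=o, 44→(44−8)÷2=18=r.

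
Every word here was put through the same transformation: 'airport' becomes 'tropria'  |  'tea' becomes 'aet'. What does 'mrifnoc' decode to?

confirm

The output letters match the input read backwards: airport reversed is tropria. It's just the letters in reverse order.
Undoing it on mrifnoc: then reverse → confirm.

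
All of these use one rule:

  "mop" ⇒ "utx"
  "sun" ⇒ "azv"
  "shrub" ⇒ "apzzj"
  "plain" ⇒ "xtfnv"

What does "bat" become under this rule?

The shift depends on letter class: consonant m→u is +8, but vowel o→t is +5. Vowels shift forward by 5 and consonants shift forward by 8.
Applying it to bat: b(cons)+8=j, a(vowel)+5=f, t(cons)+8=b.

jfb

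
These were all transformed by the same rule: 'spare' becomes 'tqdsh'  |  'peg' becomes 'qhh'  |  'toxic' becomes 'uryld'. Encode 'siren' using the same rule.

tlsho

The shift depends on letter class: consonant s→t is +1, but vowel a→d is +3. Two shifts are in play — +3 for a/e/i/o/u, +1 for every other letter.
For siren: s(cons)+1=t, i(vowel)+3=l, r(cons)+1=s, e(vowel)+3=h, n(cons)+1=o.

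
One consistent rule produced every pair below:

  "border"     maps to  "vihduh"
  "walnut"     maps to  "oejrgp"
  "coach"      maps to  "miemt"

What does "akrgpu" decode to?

minute

Treating letters as 0–25, the rule is x ↦ 17x + 4 (mod 26).
Undoing it on akrgpu: a(0)→23·(0−4)≡12=m; k(10)→23·(10−4)≡8=i; r(17)→23·(17−4)≡13=n; g(6)→23·(6−4)≡20=u; p(15)→23·(15−4)≡19=t; u(20)→23·(20−4)≡4=e (all mod 26).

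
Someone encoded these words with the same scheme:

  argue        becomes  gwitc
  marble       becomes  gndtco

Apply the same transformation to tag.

The word is reversed, then every letter is shifted forward by 2.
Applying it to tag: reverse → gat; then shift: g+2=i, a+2=c, t+2=v.

icv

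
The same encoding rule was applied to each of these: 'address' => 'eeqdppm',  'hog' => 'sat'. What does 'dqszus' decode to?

ginger

The output letters match the input read backwards, each shifted +12: address reversed is sserdda. Two steps: reverse the string, then apply a Caesar shift of +12.
Reversing it on dqszus: shift back: d−12=r, q−12=e, s−12=g, z−12=n, u−12=i, s−12=g → regnig; then reverse → ginger.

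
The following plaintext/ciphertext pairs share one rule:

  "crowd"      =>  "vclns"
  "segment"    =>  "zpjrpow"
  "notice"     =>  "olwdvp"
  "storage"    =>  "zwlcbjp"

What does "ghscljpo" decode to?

hydrogen

Each letter's alphabet position (a=0..z=25) is mapped through 23·x+1 mod 26 — an affine cipher.
Undoing it on ghscljpo: g(6)→17·(6−1)≡7=h; h(7)→17·(7−1)≡24=y; s(18)→17·(18−1)≡3=d; c(2)→17·(2−1)≡17=r; l(11)→17·(11−1)≡14=o; j(9)→17·(9−1)≡6=g; p(15)→17·(15−1)≡4=e; o(14)→17·(14−1)≡13=n (all mod 26).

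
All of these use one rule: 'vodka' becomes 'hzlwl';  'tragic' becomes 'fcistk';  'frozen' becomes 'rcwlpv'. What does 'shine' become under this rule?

Shifts by position in vodka: pos 0: v→h (+12), pos 1: o→z (+11), pos 2: d→l (+8), pos 3: k→w (+12), pos 4: a→l (+11) — repeating every 3. It's a Vigenère-style cipher with numeric key [12,11,8]: position i shifts by key[i mod 3].
For shine: s+12=e, h+11=s, i+8=q, n+12=z, e+11=p.

esqzp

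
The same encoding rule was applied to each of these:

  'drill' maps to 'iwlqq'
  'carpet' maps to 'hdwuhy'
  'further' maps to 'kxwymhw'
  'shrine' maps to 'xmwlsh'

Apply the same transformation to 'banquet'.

gdsvxhy

The shift depends on letter class: consonant d→i is +5, but vowel i→l is +3. Two shifts are in play — +3 for a/e/i/o/u, +5 for every other letter.
Applying it to banquet: b(cons)+5=g, a(vowel)+3=d, n(cons)+5=s, q(cons)+5=v, u(vowel)+3=x, e(vowel)+3=h, t(cons)+5=y.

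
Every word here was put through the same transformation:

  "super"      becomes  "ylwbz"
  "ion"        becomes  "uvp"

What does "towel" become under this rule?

sldva

The output letters match the input read backwards, each shifted +7: super reversed is repus. Two steps: reverse the string, then apply a Caesar shift of +7.
For towel: reverse → lewot; then shift: l+7=s, e+7=l, w+7=d, o+7=v, t+7=a.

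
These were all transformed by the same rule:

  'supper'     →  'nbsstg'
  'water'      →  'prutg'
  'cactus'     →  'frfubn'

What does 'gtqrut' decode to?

relate

s(18)→n(13) and u(20)→b(1) fit y≡7x+17 (mod 26); the inverse of 7 mod 26 is 15. Each letter's alphabet position (a=0..z=25) is mapped through 7·x+17 mod 26 — an affine cipher.
Undoing it on gtqrut: g(6)→15·(6−17)≡17=r; t(19)→15·(19−17)≡4=e; q(16)→15·(16−17)≡11=l; r(17)→15·(17−17)≡0=a; u(20)→15·(20−17)≡19=t; t(19)→15·(19−17)≡4=e (all mod 26).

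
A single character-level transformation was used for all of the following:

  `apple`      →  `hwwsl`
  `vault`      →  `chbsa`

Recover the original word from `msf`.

Compare letters: a→h is +7, p→w is +7, p→w is +7 — a constant shift. Every letter moves 7 places later in the alphabet, wrapping around z→a.
Reversing it on msf: m−7=f, s−7=l, f−7=y.

fly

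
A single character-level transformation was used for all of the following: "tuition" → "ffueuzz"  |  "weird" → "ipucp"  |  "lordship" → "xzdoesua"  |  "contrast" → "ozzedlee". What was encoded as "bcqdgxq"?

Shifts by position in tuition: pos 0: t→f (+12), pos 1: u→f (+11), pos 2: i→u (+12), pos 3: t→e (+11) — repeating every 2. A repeating key of period 2 is used — shifts +12, +11 over and over.
Decoding bcqdgxq: b−12=p, c−11=r, q−12=e, d−11=s, g−12=u, x−11=m, q−12=e.

presume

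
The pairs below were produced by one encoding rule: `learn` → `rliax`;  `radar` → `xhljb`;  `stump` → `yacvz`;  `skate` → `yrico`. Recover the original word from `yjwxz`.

In learn: l→r is +6, e→l is +7, a→i is +8, r→a is +9 — the shift increases by 1 each position. Letter i (0-indexed) is shifted by i+6, so successive shifts are 6, 7, 8, ….
Decoding yjwxz: y−6=s, j−7=c, w−8=o, x−9=o, z−10=p.

scoop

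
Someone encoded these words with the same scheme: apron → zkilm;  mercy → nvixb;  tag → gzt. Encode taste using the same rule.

Each pair mirrors across the alphabet (a↔z, p↔k, r↔i): positions sum to 25. This is the alphabet-reversal cipher (Atbash): a becomes z, b becomes y, etc.
Applying it to taste: t↔g, a↔z, s↔h, t↔g, e↔v.

gzhgv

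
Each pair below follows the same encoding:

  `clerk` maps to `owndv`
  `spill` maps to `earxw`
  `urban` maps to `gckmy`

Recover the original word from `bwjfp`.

plate

Shifts by position in clerk: pos 0: c→o (+12), pos 1: l→w (+11), pos 2: e→n (+9), pos 3: r→d (+12), pos 4: k→v (+11) — repeating every 3. It's a Vigenère-style cipher with numeric key [12,11,9]: position i shifts by key[i mod 3].
Undoing it on bwjfp: b−12=p, w−11=l, j−9=a, f−12=t, p−11=e.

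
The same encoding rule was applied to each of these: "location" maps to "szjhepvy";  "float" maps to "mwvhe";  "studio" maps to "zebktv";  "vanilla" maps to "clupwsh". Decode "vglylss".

overall

Shifts by position in location: pos 0: l→s (+7), pos 1: o→z (+11), pos 2: c→j (+7), pos 3: a→h (+7), pos 4: t→e (+11), pos 5: i→p (+7) — repeating every 3. The shifts repeat in a cycle of length 3: positions 0,1,… shift by +7, +11, +7, then the pattern repeats.
Reversing it on vglylss: v−7=o, g−11=v, l−7=e, y−7=r, l−11=a, s−7=l, s−7=l.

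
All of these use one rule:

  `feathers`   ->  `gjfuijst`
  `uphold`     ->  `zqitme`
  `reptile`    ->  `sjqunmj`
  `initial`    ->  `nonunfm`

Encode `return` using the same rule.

sjuzso

The rule splits by letter class: vowels +5, consonants +1.
For return: r(cons)+1=s, e(vowel)+5=j, t(cons)+1=u, u(vowel)+5=z, r(cons)+1=s, n(cons)+1=o.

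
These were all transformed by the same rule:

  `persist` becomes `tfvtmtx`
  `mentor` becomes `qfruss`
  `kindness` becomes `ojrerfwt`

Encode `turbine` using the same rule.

xvvcmoi

Shifts by position in persist: pos 0: p→t (+4), pos 1: e→f (+1), pos 2: r→v (+4), pos 3: s→t (+1) — repeating every 2. It's a Vigenère-style cipher with numeric key [4,1]: position i shifts by key[i mod 2].
Applying it to turbine: t+4=x, u+1=v, r+4=v, b+1=c, i+4=m, n+1=o, e+4=i.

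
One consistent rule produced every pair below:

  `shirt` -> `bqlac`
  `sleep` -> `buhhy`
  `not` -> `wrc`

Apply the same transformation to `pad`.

The shift depends on letter class: consonant s→b is +9, but vowel i→l is +3. Vowels shift forward by 3 and consonants shift forward by 9.
Applying it to pad: p(cons)+9=y, a(vowel)+3=d, d(cons)+9=m.

ydm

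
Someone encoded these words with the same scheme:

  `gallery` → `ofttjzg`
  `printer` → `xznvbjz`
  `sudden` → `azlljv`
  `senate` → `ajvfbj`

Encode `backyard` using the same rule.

jfksgfzl

The shift depends on letter class: consonant g→o is +8, but vowel a→f is +5. Vowels shift forward by 5 and consonants shift forward by 8.
On backyard: b(cons)+8=j, a(vowel)+5=f, c(cons)+8=k, k(cons)+8=s, y(cons)+8=g, a(vowel)+5=f, r(cons)+8=z, d(cons)+8=l.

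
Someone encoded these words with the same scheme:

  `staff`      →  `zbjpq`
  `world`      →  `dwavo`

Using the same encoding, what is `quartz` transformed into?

xcjbel

Letter i (0-indexed) is shifted by i+7, so successive shifts are 7, 8, 9, ….
On quartz: q+7=x, u+8=c, a+9=j, r+10=b, t+11=e, z+12=l.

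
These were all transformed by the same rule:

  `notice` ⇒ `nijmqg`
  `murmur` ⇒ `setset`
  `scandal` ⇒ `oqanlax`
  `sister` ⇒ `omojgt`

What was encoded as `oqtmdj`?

Treating letters as 0–25, the rule is x ↦ 21x + 0 (mod 26).
Reversing it on oqtmdj: o(14)→5·(14−0)≡18=s; q(16)→5·(16−0)≡2=c; t(19)→5·(19−0)≡17=r; m(12)→5·(12−0)≡8=i; d(3)→5·(3−0)≡15=p; j(9)→5·(9−0)≡19=t (all mod 26).

script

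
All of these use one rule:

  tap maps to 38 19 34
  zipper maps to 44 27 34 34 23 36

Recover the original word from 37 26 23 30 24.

shelf

t is letter #20 and maps to 38: an offset of 18. The number is (letter's place in the alphabet, a=1) + 18.
Reversing it on 37 26 23 30 24: 37→(37−18)÷1=19=s, 26→(26−18)÷1=8=h, 23→(23−18)÷1=5=e, 30→(30−18)÷1=12=l, 24→(24−18)÷1=6=f.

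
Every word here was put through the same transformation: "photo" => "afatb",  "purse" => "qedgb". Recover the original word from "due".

sir

The output letters match the input read backwards, each shifted +12: photo reversed is otohp. The word is reversed, then every letter is shifted forward by 12.
Undoing it on due: shift back: d−12=r, u−12=i, e−12=s → ris; then reverse → sir.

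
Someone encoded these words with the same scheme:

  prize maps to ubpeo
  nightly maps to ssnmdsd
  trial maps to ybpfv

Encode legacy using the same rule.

qonfmf

The shifts repeat in a cycle of length 3: positions 0,1,… shift by +5, +10, +7, then the pattern repeats.
Applying it to legacy: l+5=q, e+10=o, g+7=n, a+5=f, c+10=m, y+7=f.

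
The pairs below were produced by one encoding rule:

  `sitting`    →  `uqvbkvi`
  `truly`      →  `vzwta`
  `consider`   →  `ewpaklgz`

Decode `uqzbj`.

sixth

It's a Vigenère-style cipher with numeric key [2,8]: position i shifts by key[i mod 2].
Undoing it on uqzbj: u−2=s, q−8=i, z−2=x, b−8=t, j−2=h.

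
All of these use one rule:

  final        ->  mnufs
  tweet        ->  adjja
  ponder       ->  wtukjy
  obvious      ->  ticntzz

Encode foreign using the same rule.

mtyjnnu

The shift depends on letter class: consonant f→m is +7, but vowel i→n is +5. Two shifts are in play — +5 for a/e/i/o/u, +7 for every other letter.
For foreign: f(cons)+7=m, o(vowel)+5=t, r(cons)+7=y, e(vowel)+5=j, i(vowel)+5=n, g(cons)+7=n, n(cons)+7=u.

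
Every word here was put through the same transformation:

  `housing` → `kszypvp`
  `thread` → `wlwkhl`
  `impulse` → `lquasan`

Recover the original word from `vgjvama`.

Each letter shifts forward by (position + 3), i.e. 3, 4, 5, … — the shift grows by one for each successive letter.
Decoding vgjvama: v−3=s, g−4=c, j−5=e, v−6=p, a−7=t, m−8=e, a−9=r.

scepter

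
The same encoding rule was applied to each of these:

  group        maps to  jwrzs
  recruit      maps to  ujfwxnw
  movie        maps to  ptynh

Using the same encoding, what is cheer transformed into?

Shifts by position in group: pos 0: g→j (+3), pos 1: r→w (+5), pos 2: o→r (+3), pos 3: u→z (+5) — repeating every 2. A repeating key of period 2 is used — shifts +3, +5 over and over.
For cheer: c+3=f, h+5=m, e+3=h, e+5=j, r+3=u.

fmhju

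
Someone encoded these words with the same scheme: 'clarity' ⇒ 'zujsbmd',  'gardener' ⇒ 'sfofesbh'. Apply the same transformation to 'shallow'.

The output letters match the input read backwards, each shifted +1: clarity reversed is ytiralc. Read the word backwards and shift each letter +1.
For shallow: reverse → wollahs; then shift: w+1=x, o+1=p, l+1=m, l+1=m, a+1=b, h+1=i, s+1=t.

xpmmbit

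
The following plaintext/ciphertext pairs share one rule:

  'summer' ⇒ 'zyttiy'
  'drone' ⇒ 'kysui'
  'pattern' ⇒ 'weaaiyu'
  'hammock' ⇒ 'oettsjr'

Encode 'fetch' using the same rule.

miajo

The rule splits by letter class: vowels +4, consonants +7.
On fetch: f(cons)+7=m, e(vowel)+4=i, t(cons)+7=a, c(cons)+7=j, h(cons)+7=o.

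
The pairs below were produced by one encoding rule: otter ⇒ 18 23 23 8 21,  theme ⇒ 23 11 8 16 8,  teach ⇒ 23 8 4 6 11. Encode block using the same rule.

5 15 18 6 14

o is letter #15 and maps to 18: an offset of 3. Each letter is replaced by its alphabet position (a=1..z=26) + 3.
For block: b=2→5, l=12→15, o=15→18, c=3→6, k=11→14.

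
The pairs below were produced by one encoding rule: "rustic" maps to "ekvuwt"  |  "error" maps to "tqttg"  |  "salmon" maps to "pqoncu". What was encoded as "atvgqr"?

poetry

The output letters match the input read backwards, each shifted +2: rustic reversed is citsur. Read the word backwards and shift each letter +2.
Decoding atvgqr: shift back: a−2=y, t−2=r, v−2=t, g−2=e, q−2=o, r−2=p → yrteop; then reverse → poetry.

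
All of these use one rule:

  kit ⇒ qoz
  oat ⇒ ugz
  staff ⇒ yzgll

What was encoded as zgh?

Compare letters: k→q is +6, i→o is +6, t→z is +6 — a constant shift. Each letter is shifted forward by 6 in the alphabet (a Caesar shift of +6).
Undoing it on zgh: z−6=t, g−6=a, h−6=b.

tab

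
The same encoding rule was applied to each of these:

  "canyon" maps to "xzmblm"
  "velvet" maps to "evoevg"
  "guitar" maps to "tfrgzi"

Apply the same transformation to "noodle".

mllwov

This is the alphabet-reversal cipher (Atbash): a becomes z, b becomes y, etc.
On noodle: n↔m, o↔l, o↔l, d↔w, l↔o, e↔v.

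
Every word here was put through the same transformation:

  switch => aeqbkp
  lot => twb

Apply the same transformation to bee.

jmm

Compare letters: s→a is +8, w→e is +8, i→q is +8 — a constant shift. Each letter is shifted forward by 8 in the alphabet (a Caesar shift of +8).
Applying it to bee: b+8=j, e+8=m, e+8=m.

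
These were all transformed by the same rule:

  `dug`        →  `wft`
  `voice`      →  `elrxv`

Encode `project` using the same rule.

kilqvxg

Each pair mirrors across the alphabet (d↔w, u↔f, g↔t): positions sum to 25. Letters are reflected about the middle of the alphabet (position → 25−position): Atbash.
Applying it to project: p↔k, r↔i, o↔l, j↔q, e↔v, c↔x, t↔g.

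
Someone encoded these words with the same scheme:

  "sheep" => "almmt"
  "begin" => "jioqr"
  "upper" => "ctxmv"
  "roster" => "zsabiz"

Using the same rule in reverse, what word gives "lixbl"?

depth

Shifts by position in sheep: pos 0: s→a (+8), pos 1: h→l (+4), pos 2: e→m (+8), pos 3: e→m (+8), pos 4: p→t (+4) — repeating every 3. It's a Vigenère-style cipher with numeric key [8,4,8]: position i shifts by key[i mod 3].
Decoding lixbl: l−8=d, i−4=e, x−8=p, b−8=t, l−4=h.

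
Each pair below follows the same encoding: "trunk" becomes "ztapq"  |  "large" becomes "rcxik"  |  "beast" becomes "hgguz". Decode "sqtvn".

month

Shifts by position in trunk: pos 0: t→z (+6), pos 1: r→t (+2), pos 2: u→a (+6), pos 3: n→p (+2) — repeating every 2. The shifts repeat in a cycle of length 2: positions 0,1,… shift by +6, +2, then the pattern repeats.
Reversing it on sqtvn: s−6=m, q−2=o, t−6=n, v−2=t, n−6=h.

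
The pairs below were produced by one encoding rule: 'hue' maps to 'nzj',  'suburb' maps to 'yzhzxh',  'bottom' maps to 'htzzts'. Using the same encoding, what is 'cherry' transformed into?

Vowels shift forward by 5 and consonants shift forward by 6.
Applying it to cherry: c(cons)+6=i, h(cons)+6=n, e(vowel)+5=j, r(cons)+6=x, r(cons)+6=x, y(cons)+6=e.

injxxe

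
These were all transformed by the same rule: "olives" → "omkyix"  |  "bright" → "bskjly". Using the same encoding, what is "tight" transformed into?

tjikx

In olives: o→o is +0, l→m is +1, i→k is +2, v→y is +3 — the shift increases by 1 each position. The shift increases by 1 at each position, starting from +0: 0, 1, 2, ….
On tight: t+0=t, i+1=j, g+2=i, h+3=k, t+4=x.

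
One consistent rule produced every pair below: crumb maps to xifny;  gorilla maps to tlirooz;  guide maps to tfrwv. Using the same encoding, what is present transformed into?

kivhvmg

Each pair mirrors across the alphabet (c↔x, r↔i, u↔f): positions sum to 25. This is the alphabet-reversal cipher (Atbash): a becomes z, b becomes y, etc.
On present: p↔k, r↔i, e↔v, s↔h, e↔v, n↔m, t↔g.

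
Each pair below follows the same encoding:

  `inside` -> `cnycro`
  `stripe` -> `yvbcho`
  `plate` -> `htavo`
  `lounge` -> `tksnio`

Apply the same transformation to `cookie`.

ukkwco

i(8)→c(2) and n(13)→n(13) fit y≡23x+0 (mod 26); the inverse of 23 mod 26 is 17. Treating letters as 0–25, the rule is x ↦ 23x + 0 (mod 26).
On cookie: c(2)→23·2+0≡20=u; o(14)→23·14+0≡10=k; o(14)→23·14+0≡10=k; k(10)→23·10+0≡22=w; i(8)→23·8+0≡2=c; e(4)→23·4+0≡14=o (all mod 26).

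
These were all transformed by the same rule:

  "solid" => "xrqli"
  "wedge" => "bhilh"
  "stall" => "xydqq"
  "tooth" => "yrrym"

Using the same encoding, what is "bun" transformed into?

The shift depends on letter class: consonant s→x is +5, but vowel o→r is +3. The rule splits by letter class: vowels +3, consonants +5.
Applying it to bun: b(cons)+5=g, u(vowel)+3=x, n(cons)+5=s.

gxs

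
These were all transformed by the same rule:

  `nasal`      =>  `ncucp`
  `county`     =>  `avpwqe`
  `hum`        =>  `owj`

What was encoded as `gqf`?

doe

The output letters match the input read backwards, each shifted +2: nasal reversed is lasan. Read the word backwards and shift each letter +2.
Undoing it on gqf: shift back: g−2=e, q−2=o, f−2=d → eod; then reverse → doe.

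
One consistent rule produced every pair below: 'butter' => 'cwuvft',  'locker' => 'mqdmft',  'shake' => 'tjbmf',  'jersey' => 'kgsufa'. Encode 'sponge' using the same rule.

trpphg

Shifts by position in butter: pos 0: b→c (+1), pos 1: u→w (+2), pos 2: t→u (+1), pos 3: t→v (+2) — repeating every 2. A repeating key of period 2 is used — shifts +1, +2 over and over.
On sponge: s+1=t, p+2=r, o+1=p, n+2=p, g+1=h, e+2=g.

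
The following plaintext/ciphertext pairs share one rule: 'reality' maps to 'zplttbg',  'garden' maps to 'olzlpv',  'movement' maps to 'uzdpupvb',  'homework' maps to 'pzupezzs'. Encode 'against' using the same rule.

The shift depends on letter class: consonant r→z is +8, but vowel e→p is +11. Vowels shift forward by 11 and consonants shift forward by 8.
Applying it to against: a(vowel)+11=l, g(cons)+8=o, a(vowel)+11=l, i(vowel)+11=t, n(cons)+8=v, s(cons)+8=a, t(cons)+8=b.

loltvab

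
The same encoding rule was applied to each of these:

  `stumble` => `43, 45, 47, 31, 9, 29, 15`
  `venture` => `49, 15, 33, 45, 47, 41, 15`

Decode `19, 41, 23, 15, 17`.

grief

s(#19)→43 and t(#20)→45: differences scale by 2, so n = 2·pos + 5. The formula is n = 2×(alphabet index, a=1) + 5.
Decoding 19, 41, 23, 15, 17: 19→(19−5)÷2=7=g, 41→(41−5)÷2=18=r, 23→(23−5)÷2=9=i, 15→(15−5)÷2=5=e, 17→(17−5)÷2=6=f.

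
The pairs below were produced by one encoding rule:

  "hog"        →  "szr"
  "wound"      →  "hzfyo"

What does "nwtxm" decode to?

Compare letters: h→s is +11, o→z is +11, g→r is +11 — a constant shift. This is a Caesar cipher with shift 11.
Undoing it on nwtxm: n−11=c, w−11=l, t−11=i, x−11=m, m−11=b.

climb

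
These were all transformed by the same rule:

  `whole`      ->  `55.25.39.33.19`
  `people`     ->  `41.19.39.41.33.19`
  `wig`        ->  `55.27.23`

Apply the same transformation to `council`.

w(#23)→55 and h(#8)→25: differences scale by 2, so n = 2·pos + 9. With a=1..z=26, the number is 2·pos + 9.
On council: c=3→15, o=15→39, u=21→51, n=14→37, c=3→15, i=9→27, l=12→33.

15.39.51.37.15.27.33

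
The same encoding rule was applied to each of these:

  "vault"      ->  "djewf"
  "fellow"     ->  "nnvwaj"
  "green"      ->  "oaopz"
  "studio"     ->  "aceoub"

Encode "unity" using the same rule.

The shift increases by 1 at each position, starting from +8: 8, 9, 10, ….
Applying it to unity: u+8=c, n+9=w, i+10=s, t+11=e, y+12=k.

cwsek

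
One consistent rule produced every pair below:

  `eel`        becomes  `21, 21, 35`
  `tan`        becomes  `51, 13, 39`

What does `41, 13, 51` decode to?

oat

e(#5)→21 and e(#5)→21: differences scale by 2, so n = 2·pos + 11. Each letter becomes 2×(its alphabet position, a=1..z=26) + 11.
Reversing it on 41, 13, 51: 41→(41−11)÷2=15=o, 13→(13−11)÷2=1=a, 51→(51−11)÷2=20=t.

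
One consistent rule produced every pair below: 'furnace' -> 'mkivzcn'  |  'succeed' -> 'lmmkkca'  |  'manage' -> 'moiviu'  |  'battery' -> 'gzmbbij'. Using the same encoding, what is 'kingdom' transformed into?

uwlovqs

The output letters match the input read backwards, each shifted +8: furnace reversed is ecanruf. Read the word backwards and shift each letter +8.
For kingdom: reverse → modgnik; then shift: m+8=u, o+8=w, d+8=l, g+8=o, n+8=v, i+8=q, k+8=s.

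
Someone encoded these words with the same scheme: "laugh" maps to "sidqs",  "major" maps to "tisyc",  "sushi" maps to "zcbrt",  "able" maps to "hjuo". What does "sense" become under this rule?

Each letter shifts forward by (position + 7), i.e. 7, 8, 9, … — the shift grows by one for each successive letter.
On sense: s+7=z, e+8=m, n+9=w, s+10=c, e+11=p.

zmwcp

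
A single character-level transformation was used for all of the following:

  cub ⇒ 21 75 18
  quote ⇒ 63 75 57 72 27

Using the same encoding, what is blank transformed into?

c(#3)→21 and u(#21)→75: differences scale by 3, so n = 3·pos + 12. With a=1..z=26, the number is 3·pos + 12.
For blank: b=2→18, l=12→48, a=1→15, n=14→54, k=11→45.

18 48 15 54 45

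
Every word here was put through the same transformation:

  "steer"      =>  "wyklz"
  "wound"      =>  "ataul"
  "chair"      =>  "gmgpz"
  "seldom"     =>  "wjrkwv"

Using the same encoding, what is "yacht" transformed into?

In steer: s→w is +4, t→y is +5, e→k is +6, e→l is +7 — the shift increases by 1 each position. Letter i (0-indexed) is shifted by i+4, so successive shifts are 4, 5, 6, ….
For yacht: y+4=c, a+5=f, c+6=i, h+7=o, t+8=b.

cfiob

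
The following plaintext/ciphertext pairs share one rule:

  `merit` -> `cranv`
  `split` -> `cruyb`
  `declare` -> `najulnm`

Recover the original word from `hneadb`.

survey

The output letters match the input read backwards, each shifted +9: merit reversed is tirem. Read the word backwards and shift each letter +9.
Decoding hneadb: shift back: h−9=y, n−9=e, e−9=v, a−9=r, d−9=u, b−9=s → yevrus; then reverse → survey.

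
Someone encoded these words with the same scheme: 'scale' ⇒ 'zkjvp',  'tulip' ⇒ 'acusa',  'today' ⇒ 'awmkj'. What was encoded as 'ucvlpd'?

Each letter shifts forward by (position + 7), i.e. 7, 8, 9, … — the shift grows by one for each successive letter.
Reversing it on ucvlpd: u−7=n, c−8=u, v−9=m, l−10=b, p−11=e, d−12=r.

number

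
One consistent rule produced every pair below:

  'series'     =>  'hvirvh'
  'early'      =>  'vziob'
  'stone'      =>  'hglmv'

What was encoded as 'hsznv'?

Each pair mirrors across the alphabet (s↔h, e↔v, r↔i): positions sum to 25. This is the alphabet-reversal cipher (Atbash): a becomes z, b becomes y, etc.
Reversing it on hsznv: h↔s, s↔h, z↔a, n↔m, v↔e.

shame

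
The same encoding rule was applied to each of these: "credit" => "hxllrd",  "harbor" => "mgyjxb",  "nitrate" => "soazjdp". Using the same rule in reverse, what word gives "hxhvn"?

crane

In credit: c→h is +5, r→x is +6, e→l is +7, d→l is +8 — the shift increases by 1 each position. Each letter shifts forward by (position + 5), i.e. 5, 6, 7, … — the shift grows by one for each successive letter.
Reversing it on hxhvn: h−5=c, x−6=r, h−7=a, v−8=n, n−9=e.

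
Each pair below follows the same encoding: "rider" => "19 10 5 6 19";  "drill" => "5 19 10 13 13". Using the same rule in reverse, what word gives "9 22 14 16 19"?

r is letter #18 and maps to 19: an offset of 1. Each letter is replaced by its alphabet position (a=1..z=26) + 1.
Decoding 9 22 14 16 19: 9→(9−1)÷1=8=h, 22→(22−1)÷1=21=u, 14→(14−1)÷1=13=m, 16→(16−1)÷1=15=o, 19→(19−1)÷1=18=r.

humor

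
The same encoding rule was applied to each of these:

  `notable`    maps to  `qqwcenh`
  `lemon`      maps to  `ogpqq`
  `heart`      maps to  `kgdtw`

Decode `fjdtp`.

charm

A repeating key of period 2 is used — shifts +3, +2 over and over.
Undoing it on fjdtp: f−3=c, j−2=h, d−3=a, t−2=r, p−3=m.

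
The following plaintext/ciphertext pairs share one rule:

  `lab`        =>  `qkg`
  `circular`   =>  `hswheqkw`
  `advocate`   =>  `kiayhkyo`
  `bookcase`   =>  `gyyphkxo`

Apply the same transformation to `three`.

The shift depends on letter class: consonant l→q is +5, but vowel a→k is +10. Vowels shift forward by 10 and consonants shift forward by 5.
For three: t(cons)+5=y, h(cons)+5=m, r(cons)+5=w, e(vowel)+10=o, e(vowel)+10=o.

ymwoo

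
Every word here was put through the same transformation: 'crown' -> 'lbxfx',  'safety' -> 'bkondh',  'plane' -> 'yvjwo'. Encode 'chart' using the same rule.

Shifts by position in crown: pos 0: c→l (+9), pos 1: r→b (+10), pos 2: o→x (+9), pos 3: w→f (+9), pos 4: n→x (+10) — repeating every 3. The shifts repeat in a cycle of length 3: positions 0,1,… shift by +9, +10, +9, then the pattern repeats.
For chart: c+9=l, h+10=r, a+9=j, r+9=a, t+10=d.

lrjad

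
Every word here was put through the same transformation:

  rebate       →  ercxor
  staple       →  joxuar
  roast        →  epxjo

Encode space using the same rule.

juxhr

r(17)→e(4) and e(4)→r(17) fit y≡5x+23 (mod 26); the inverse of 5 mod 26 is 21. Treating letters as 0–25, the rule is x ↦ 5x + 23 (mod 26).
On space: s(18)→5·18+23≡9=j; p(15)→5·15+23≡20=u; a(0)→5·0+23≡23=x; c(2)→5·2+23≡7=h; e(4)→5·4+23≡17=r (all mod 26).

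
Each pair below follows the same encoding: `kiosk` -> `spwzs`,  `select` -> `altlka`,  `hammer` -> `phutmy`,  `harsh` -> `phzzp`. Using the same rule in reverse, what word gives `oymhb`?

great

The shifts repeat in a cycle of length 2: positions 0,1,… shift by +8, +7, then the pattern repeats.
Decoding oymhb: o−8=g, y−7=r, m−8=e, h−7=a, b−8=t.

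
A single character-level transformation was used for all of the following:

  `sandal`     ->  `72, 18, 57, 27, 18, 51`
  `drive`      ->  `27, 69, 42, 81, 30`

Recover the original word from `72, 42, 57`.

sin

s(#19)→72 and a(#1)→18: differences scale by 3, so n = 3·pos + 15. With a=1..z=26, the number is 3·pos + 15.
Decoding 72, 42, 57: 72→(72−15)÷3=19=s, 42→(42−15)÷3=9=i, 57→(57−15)÷3=14=n.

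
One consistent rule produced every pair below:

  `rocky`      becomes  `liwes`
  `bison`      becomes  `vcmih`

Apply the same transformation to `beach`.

Compare letters: r→l is +20, o→i is +20, c→w is +20 — a constant shift. Each letter is shifted forward by 20 in the alphabet (a Caesar shift of +20).
On beach: b+20=v, e+20=y, a+20=u, c+20=w, h+20=b.

vyuwb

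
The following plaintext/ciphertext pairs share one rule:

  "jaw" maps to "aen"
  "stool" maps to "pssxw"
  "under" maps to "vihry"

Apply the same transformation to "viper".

vitmz

Read the word backwards and shift each letter +4.
Applying it to viper: reverse → repiv; then shift: r+4=v, e+4=i, p+4=t, i+4=m, v+4=z.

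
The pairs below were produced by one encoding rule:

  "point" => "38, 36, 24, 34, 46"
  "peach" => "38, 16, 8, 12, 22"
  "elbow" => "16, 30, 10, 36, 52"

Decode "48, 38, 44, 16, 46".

p(#16)→38 and o(#15)→36: differences scale by 2, so n = 2·pos + 6. Each letter becomes 2×(its alphabet position, a=1..z=26) + 6.
Undoing it on 48, 38, 44, 16, 46: 48→(48−6)÷2=21=u, 38→(38−6)÷2=16=p, 44→(44−6)÷2=19=s, 16→(16−6)÷2=5=e, 46→(46−6)÷2=20=t.

upset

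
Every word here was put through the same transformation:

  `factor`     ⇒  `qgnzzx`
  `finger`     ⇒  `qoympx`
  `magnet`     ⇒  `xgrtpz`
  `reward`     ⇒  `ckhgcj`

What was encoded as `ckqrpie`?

Shifts by position in factor: pos 0: f→q (+11), pos 1: a→g (+6), pos 2: c→n (+11), pos 3: t→z (+6) — repeating every 2. The shifts repeat in a cycle of length 2: positions 0,1,… shift by +11, +6, then the pattern repeats.
Undoing it on ckqrpie: c−11=r, k−6=e, q−11=f, r−6=l, p−11=e, i−6=c, e−11=t.

reflect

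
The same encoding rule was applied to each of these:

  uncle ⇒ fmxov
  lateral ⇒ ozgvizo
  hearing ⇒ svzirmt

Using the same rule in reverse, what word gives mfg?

nut

Each pair mirrors across the alphabet (u↔f, n↔m, c↔x): positions sum to 25. Each letter is replaced by its mirror in the alphabet: a↔z, b↔y, c↔x, and so on (the Atbash cipher).
Reversing it on mfg: m↔n, f↔u, g↔t.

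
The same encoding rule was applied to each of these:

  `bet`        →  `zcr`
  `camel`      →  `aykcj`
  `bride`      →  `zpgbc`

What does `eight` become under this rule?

cgefr

Each letter is shifted forward by 24 in the alphabet (a Caesar shift of +24).
For eight: e+24=c, i+24=g, g+24=e, h+24=f, t+24=r.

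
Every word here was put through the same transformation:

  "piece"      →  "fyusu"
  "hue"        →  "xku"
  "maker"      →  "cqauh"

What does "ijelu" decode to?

Each letter is shifted forward by 16 in the alphabet (a Caesar shift of +16).
Decoding ijelu: i−16=s, j−16=t, e−16=o, l−16=v, u−16=e.

stove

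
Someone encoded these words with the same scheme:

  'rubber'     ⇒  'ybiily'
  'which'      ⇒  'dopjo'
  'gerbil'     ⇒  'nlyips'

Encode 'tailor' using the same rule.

Compare letters: r→y is +7, u→b is +7, b→i is +7 — a constant shift. Every letter moves 7 places later in the alphabet, wrapping around z→a.
Applying it to tailor: t+7=a, a+7=h, i+7=p, l+7=s, o+7=v, r+7=y.

ahpsvy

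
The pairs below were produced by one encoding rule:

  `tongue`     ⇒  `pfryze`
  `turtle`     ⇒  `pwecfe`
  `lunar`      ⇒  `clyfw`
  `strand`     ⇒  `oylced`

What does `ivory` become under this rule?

jczgt

The output letters match the input read backwards, each shifted +11: tongue reversed is eugnot. Read the word backwards and shift each letter +11.
For ivory: reverse → yrovi; then shift: y+11=j, r+11=c, o+11=z, v+11=g, i+11=t.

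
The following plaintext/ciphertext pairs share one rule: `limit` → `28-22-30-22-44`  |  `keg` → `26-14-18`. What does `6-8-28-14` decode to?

able

The formula is n = 2×(alphabet index, a=1) + 4.
Undoing it on 6-8-28-14: 6→(6−4)÷2=1=a, 8→(8−4)÷2=2=b, 28→(28−4)÷2=12=l, 14→(14−4)÷2=5=e.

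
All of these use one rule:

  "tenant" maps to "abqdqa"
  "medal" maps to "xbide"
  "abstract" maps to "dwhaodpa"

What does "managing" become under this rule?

Treating letters as 0–25, the rule is x ↦ 19x + 3 (mod 26).
On managing: m(12)→19·12+3≡23=x; a(0)→19·0+3≡3=d; n(13)→19·13+3≡16=q; a(0)→19·0+3≡3=d; g(6)→19·6+3≡13=n; i(8)→19·8+3≡25=z; n(13)→19·13+3≡16=q; g(6)→19·6+3≡13=n (all mod 26).

xdqdnzqn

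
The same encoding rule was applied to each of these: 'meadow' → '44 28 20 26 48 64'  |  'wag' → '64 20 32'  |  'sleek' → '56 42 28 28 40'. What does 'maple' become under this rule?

With a=1..z=26, the number is 2·pos + 18.
For maple: m=13→44, a=1→20, p=16→50, l=12→42, e=5→28.

44 20 50 42 28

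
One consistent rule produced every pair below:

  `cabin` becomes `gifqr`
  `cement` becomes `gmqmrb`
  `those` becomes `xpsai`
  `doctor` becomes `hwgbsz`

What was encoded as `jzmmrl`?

Shifts by position in cabin: pos 0: c→g (+4), pos 1: a→i (+8), pos 2: b→f (+4), pos 3: i→q (+8) — repeating every 2. A repeating key of period 2 is used — shifts +4, +8 over and over.
Reversing it on jzmmrl: j−4=f, z−8=r, m−4=i, m−8=e, r−4=n, l−8=d.

friend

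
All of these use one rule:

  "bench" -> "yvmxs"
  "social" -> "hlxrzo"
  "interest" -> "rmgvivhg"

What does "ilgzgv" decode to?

Each pair mirrors across the alphabet (b↔y, e↔v, n↔m): positions sum to 25. Letters are reflected about the middle of the alphabet (position → 25−position): Atbash.
Undoing it on ilgzgv: i↔r, l↔o, g↔t, z↔a, g↔t, v↔e.

rotate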